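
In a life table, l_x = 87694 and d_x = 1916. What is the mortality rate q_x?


q_x = d_x / l_x
= 1916 / 87694
= 0.0218


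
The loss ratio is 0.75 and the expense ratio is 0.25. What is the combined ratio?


Combined ratio = loss ratio + expense ratio
= 0.75 + 0.25
= 1.0


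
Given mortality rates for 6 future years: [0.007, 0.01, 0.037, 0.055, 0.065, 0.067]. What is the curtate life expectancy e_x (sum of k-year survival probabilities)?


e_x = sum_{k=1}^{n} k_p_x
k_p_x values:
  1_p_x = 0.993
  2_p_x = 0.98307
  3_p_x = 0.946696
  4_p_x = 0.894628
  5_p_x = 0.836477
  6_p_x = 0.780433
e_x = 5.4343


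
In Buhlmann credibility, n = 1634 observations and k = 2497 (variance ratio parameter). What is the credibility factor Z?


Z = n / (n + k)
= 1634 / (1634 + 2497)
= 1634 / 4131
= 0.3955


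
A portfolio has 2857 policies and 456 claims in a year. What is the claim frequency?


frequency = claims / policies
= 456 / 2857
= 0.1596


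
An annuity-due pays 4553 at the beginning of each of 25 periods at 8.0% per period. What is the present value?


PV_due = PMT * (1-(1+i)^(-n))/i * (1+i)
PV_immediate = 48602.256
PV_due = 48602.256 * 1.08
= 52490.4365


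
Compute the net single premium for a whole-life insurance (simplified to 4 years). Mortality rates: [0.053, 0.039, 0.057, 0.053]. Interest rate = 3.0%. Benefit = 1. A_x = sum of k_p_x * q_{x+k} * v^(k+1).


v = 0.970874
Year 0: k_p_x=1.0, q=0.053, term=0.051456
Year 1: k_p_x=0.947, q=0.039, term=0.034813
Year 2: k_p_x=0.910067, q=0.057, term=0.047472
Year 3: k_p_x=0.858193, q=0.053, term=0.040412
A_x = 0.1742


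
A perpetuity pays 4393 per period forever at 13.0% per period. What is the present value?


PV = PMT / i
= 4393 / 0.13
= 33792.3077


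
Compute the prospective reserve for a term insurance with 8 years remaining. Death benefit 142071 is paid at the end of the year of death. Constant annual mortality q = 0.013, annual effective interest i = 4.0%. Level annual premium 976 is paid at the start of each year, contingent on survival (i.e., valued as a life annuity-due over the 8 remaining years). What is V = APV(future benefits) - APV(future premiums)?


v = 1/(1+i) = 0.961538
APV(future benefits) per unit = sum_{k=0}^{7} k_p_x * q * v^(k+1) = 0.08387
APV(future benefits) = 142071 * 0.08387 = 11915.5249
Life annuity-due factor ä_{x:8} = sum_{k=0}^{7} k_p_x * v^k = 6.709617
APV(future premiums) = 976 * 6.709617 = 6548.5862
V = 11915.5249 - 6548.5862
= 5366.9387


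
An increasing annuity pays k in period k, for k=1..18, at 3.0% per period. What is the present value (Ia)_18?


(Ia)_n = sum_{k=1}^{n} k * v^k, v = 1/(1+i)
v = 0.970874
Sum computed term by term:
(Ia)_18 = 119.7672


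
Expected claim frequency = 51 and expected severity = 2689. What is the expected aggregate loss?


E[S] = E[N] * E[X]
= 51 * 2689
= 137139


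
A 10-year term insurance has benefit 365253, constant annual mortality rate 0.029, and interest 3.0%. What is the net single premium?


NSP = benefit * sum_{k=0}^{n-1} k_p_x * q * v^(k+1)
With constant q=0.029, v=0.970874
Sum = 0.219026
NSP = 365253 * 0.219026
= 79999.8004


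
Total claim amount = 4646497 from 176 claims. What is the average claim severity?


severity = total / number
= 4646497 / 176
= 26400.5511


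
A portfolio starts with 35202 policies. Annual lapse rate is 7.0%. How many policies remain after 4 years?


remaining = initial * (1 - lapse)^years
= 35202 * (1 - 0.07)^4
= 35202 * 0.748052
= 26332.9269


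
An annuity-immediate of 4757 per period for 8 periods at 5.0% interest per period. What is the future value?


FV = PMT * ((1+i)^n - 1) / i
= 4757 * ((1.05)^8 - 1) / 0.05
= 4757 * (1.477455 - 1) / 0.05
= 45425.1109


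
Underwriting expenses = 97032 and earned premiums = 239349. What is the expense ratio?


Expense ratio = expenses / premiums
= 97032 / 239349
= 0.4054


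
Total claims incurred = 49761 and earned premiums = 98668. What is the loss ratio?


Loss ratio = claims / premiums
= 49761 / 98668
= 0.5043


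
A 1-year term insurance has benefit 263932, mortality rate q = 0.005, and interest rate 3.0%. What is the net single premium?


NSP = benefit * q * v
v = 1/(1+i) = 0.970874
NSP = 263932 * 0.005 * 0.970874
= 1281.2233


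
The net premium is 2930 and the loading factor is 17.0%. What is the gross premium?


Gross = net * (1 + loading)
= 2930 * (1 + 0.17)
= 2930 * 1.17
= 3428.1


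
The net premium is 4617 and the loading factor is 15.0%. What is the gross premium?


Gross = net * (1 + loading)
= 4617 * (1 + 0.15)
= 4617 * 1.15
= 5309.55


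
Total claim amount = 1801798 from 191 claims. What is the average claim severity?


severity = total / number
= 1801798 / 191
= 9433.4974


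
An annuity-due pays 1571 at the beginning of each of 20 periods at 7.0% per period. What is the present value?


PV_due = PMT * (1-(1+i)^(-n))/i * (1+i)
PV_immediate = 16643.1964
PV_due = 16643.1964 * 1.07
= 17808.2201


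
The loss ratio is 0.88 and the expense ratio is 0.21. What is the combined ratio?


Combined ratio = loss ratio + expense ratio
= 0.88 + 0.21
= 1.09


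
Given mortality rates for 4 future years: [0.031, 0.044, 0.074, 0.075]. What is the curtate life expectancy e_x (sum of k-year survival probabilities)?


e_x = sum_{k=1}^{n} k_p_x
k_p_x values:
  1_p_x = 0.969
  2_p_x = 0.926364
  3_p_x = 0.857813
  4_p_x = 0.793477
e_x = 3.5467


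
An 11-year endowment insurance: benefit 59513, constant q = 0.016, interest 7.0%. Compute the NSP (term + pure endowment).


Term component = 6667.0644
Pure endowment = 11_p_x * v^11 * benefit = 0.837425 * 0.475093 * 59513 = 23677.5287
NSP = 30344.5931


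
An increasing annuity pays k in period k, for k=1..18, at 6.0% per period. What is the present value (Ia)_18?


(Ia)_n = sum_{k=1}^{n} k * v^k, v = 1/(1+i)
v = 0.943396
Sum computed term by term:
(Ia)_18 = 86.1845


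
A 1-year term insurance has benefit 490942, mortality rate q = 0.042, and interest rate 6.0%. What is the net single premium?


NSP = benefit * q * v
v = 1/(1+i) = 0.943396
NSP = 490942 * 0.042 * 0.943396
= 19452.4189


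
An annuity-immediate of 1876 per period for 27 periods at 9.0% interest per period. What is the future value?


FV = PMT * ((1+i)^n - 1) / i
= 1876 * ((1.09)^27 - 1) / 0.09
= 1876 * (10.245082 - 1) / 0.09
= 192708.6009


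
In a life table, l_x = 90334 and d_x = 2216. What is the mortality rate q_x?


q_x = d_x / l_x
= 2216 / 90334
= 0.0245


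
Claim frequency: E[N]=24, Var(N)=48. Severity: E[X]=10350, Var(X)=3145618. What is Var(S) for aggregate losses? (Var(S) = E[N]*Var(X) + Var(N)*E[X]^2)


Var(S) = E[N]*Var(X) + Var(N)*E[X]^2
= 24*3145618 + 48*10350^2
= 75494832 + 5141880000
= 5.2174e+09


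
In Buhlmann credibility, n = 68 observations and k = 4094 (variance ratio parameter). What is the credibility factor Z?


Z = n / (n + k)
= 68 / (68 + 4094)
= 68 / 4162
= 0.0163


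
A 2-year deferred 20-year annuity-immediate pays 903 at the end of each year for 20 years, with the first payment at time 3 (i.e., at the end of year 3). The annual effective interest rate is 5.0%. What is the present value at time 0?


PV at time 2 of the 20-year annuity-immediate:
a_n = 903 * (1-(1+0.05)^(-20))/0.05 = 11253.3759
Discount back 2 years to time 0:
PV = 11253.3759 * (1+0.05)^(-2)
= 11253.3759 * 0.907029
= 10207.1437


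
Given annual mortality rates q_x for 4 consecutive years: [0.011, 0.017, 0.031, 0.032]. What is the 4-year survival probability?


p_k = 1 - q_k for each year
Survival = product of (1 - q_k)
= 0.989 * 0.983 * 0.969 * 0.968
= 0.9119


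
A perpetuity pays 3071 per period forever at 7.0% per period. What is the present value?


PV = PMT / i
= 3071 / 0.07
= 43871.4286


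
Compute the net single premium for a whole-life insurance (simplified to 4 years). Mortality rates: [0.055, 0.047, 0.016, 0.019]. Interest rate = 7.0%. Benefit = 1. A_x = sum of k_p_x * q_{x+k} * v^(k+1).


v = 0.934579
Year 0: k_p_x=1.0, q=0.055, term=0.051402
Year 1: k_p_x=0.945, q=0.047, term=0.038794
Year 2: k_p_x=0.900585, q=0.016, term=0.011762
Year 3: k_p_x=0.886176, q=0.019, term=0.012845
A_x = 0.1148


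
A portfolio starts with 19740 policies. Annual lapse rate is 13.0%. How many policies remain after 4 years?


remaining = initial * (1 - lapse)^years
= 19740 * (1 - 0.13)^4
= 19740 * 0.572898
= 11308.9988


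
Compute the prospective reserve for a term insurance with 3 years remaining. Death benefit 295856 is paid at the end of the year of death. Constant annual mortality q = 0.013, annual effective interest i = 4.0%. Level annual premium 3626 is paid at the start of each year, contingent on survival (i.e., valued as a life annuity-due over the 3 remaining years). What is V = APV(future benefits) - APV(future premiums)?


v = 1/(1+i) = 0.961538
APV(future benefits) per unit = sum_{k=0}^{2} k_p_x * q * v^(k+1) = 0.035621
APV(future benefits) = 295856 * 0.035621 = 10538.8066
Life annuity-due factor ä_{x:3} = sum_{k=0}^{2} k_p_x * v^k = 2.849712
APV(future premiums) = 3626 * 2.849712 = 10333.0574
V = 10538.8066 - 10333.0574
= 205.7492


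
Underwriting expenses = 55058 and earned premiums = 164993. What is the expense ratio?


Expense ratio = expenses / premiums
= 55058 / 164993
= 0.3337


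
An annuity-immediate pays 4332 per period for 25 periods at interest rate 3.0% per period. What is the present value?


PV = PMT * (1 - (1+i)^(-n)) / i
= 4332 * (1 - (1+0.03)^(-25)) / 0.03
= 4332 * (1 - 0.477606) / 0.03
= 4332 * 17.413148
= 75433.7558


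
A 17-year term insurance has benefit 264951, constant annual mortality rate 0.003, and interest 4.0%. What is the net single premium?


NSP = benefit * sum_{k=0}^{n-1} k_p_x * q * v^(k+1)
With constant q=0.003, v=0.961538
Sum = 0.035734
NSP = 264951 * 0.035734
= 9467.8037


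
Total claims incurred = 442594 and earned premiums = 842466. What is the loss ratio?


Loss ratio = claims / premiums
= 442594 / 842466
= 0.5254


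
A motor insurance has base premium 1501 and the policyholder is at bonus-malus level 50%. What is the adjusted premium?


adjusted = base * BM_level / 100
= 1501 * 50 / 100
= 1501 * 0.5
= 750.5


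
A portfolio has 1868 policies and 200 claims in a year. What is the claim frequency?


frequency = claims / policies
= 200 / 1868
= 0.1071


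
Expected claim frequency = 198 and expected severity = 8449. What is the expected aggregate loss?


E[S] = E[N] * E[X]
= 198 * 8449
= 1.6729e+06


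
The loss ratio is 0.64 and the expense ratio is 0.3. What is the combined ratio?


Combined ratio = loss ratio + expense ratio
= 0.64 + 0.3
= 0.94


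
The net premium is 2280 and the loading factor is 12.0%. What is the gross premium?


Gross = net * (1 + loading)
= 2280 * (1 + 0.12)
= 2280 * 1.12
= 2553.6


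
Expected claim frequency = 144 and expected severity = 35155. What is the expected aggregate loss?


E[S] = E[N] * E[X]
= 144 * 35155
= 5.0623e+06


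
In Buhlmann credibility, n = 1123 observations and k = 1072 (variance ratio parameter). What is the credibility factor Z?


Z = n / (n + k)
= 1123 / (1123 + 1072)
= 1123 / 2195
= 0.5116


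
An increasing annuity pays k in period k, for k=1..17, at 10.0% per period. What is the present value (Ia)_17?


(Ia)_n = sum_{k=1}^{n} k * v^k, v = 1/(1+i)
v = 0.909091
Sum computed term by term:
(Ia)_17 = 54.6035


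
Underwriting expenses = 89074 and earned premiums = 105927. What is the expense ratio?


Expense ratio = expenses / premiums
= 89074 / 105927
= 0.8409


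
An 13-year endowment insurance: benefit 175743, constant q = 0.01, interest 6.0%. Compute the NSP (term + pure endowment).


Term component = 14777.0715
Pure endowment = 13_p_x * v^13 * benefit = 0.877521 * 0.468839 * 175743 = 72303.4994
NSP = 87080.5709


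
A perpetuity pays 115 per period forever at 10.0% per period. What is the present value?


PV = PMT / i
= 115 / 0.1
= 1150.0


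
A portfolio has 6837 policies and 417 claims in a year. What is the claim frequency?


frequency = claims / policies
= 417 / 6837
= 0.061


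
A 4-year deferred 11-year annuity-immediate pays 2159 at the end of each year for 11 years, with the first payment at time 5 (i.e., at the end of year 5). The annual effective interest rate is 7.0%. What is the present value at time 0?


PV at time 4 of the 11-year annuity-immediate:
a_n = 2159 * (1-(1+0.07)^(-11))/0.07 = 16189.6379
Discount back 4 years to time 0:
PV = 16189.6379 * (1+0.07)^(-4)
= 16189.6379 * 0.762895
= 12350.9972


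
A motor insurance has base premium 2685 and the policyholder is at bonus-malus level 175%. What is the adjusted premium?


adjusted = base * BM_level / 100
= 2685 * 175 / 100
= 2685 * 1.75
= 4698.75


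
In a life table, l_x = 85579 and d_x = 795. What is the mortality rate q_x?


q_x = d_x / l_x
= 795 / 85579
= 0.0093


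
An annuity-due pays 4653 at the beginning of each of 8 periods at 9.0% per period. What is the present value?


PV_due = PMT * (1-(1+i)^(-n))/i * (1+i)
PV_immediate = 25753.5133
PV_due = 25753.5133 * 1.09
= 28071.3295


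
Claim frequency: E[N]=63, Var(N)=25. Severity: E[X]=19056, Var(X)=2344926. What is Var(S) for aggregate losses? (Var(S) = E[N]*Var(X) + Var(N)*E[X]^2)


Var(S) = E[N]*Var(X) + Var(N)*E[X]^2
= 63*2344926 + 25*19056^2
= 147730338 + 9078278400
= 9.2260e+09


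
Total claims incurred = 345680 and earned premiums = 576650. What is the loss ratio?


Loss ratio = claims / premiums
= 345680 / 576650
= 0.5995


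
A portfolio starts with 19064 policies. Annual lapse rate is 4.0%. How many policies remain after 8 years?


remaining = initial * (1 - lapse)^years
= 19064 * (1 - 0.04)^8
= 19064 * 0.72139
= 13752.5709


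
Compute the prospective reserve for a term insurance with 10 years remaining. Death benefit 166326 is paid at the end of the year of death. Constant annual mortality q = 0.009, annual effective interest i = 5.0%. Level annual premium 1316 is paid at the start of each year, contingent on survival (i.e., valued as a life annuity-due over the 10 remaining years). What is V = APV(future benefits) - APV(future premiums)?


v = 1/(1+i) = 0.952381
APV(future benefits) per unit = sum_{k=0}^{9} k_p_x * q * v^(k+1) = 0.06699
APV(future benefits) = 166326 * 0.06699 = 11142.1135
Life annuity-due factor ä_{x:10} = sum_{k=0}^{9} k_p_x * v^k = 7.815454
APV(future premiums) = 1316 * 7.815454 = 10285.1377
V = 11142.1135 - 10285.1377
= 856.9757


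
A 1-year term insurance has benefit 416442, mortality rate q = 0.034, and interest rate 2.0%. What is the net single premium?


NSP = benefit * q * v
v = 1/(1+i) = 0.980392
NSP = 416442 * 0.034 * 0.980392
= 13881.4


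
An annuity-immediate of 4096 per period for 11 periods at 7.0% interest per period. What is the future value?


FV = PMT * ((1+i)^n - 1) / i
= 4096 * ((1.07)^11 - 1) / 0.07
= 4096 * (2.104852 - 1) / 0.07
= 64649.6228


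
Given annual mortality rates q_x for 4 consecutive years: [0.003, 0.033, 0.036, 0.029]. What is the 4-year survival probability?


p_k = 1 - q_k for each year
Survival = product of (1 - q_k)
= 0.997 * 0.967 * 0.964 * 0.971
= 0.9024


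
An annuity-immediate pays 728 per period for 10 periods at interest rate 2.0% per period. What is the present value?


PV = PMT * (1 - (1+i)^(-n)) / i
= 728 * (1 - (1+0.02)^(-10)) / 0.02
= 728 * (1 - 0.820348) / 0.02
= 728 * 8.982585
= 6539.3219


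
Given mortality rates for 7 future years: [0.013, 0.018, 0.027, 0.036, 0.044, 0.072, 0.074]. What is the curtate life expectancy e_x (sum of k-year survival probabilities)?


e_x = sum_{k=1}^{n} k_p_x
k_p_x values:
  1_p_x = 0.987
  2_p_x = 0.969234
  3_p_x = 0.943065
  4_p_x = 0.909114
  5_p_x = 0.869113
  6_p_x = 0.806537
  7_p_x = 0.746853
e_x = 6.2309


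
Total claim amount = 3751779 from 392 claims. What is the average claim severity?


severity = total / number
= 3751779 / 392
= 9570.8648


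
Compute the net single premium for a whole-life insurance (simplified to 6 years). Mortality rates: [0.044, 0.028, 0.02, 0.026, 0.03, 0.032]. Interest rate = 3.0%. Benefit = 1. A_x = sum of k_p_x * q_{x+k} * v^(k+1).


v = 0.970874
Year 0: k_p_x=1.0, q=0.044, term=0.042718
Year 1: k_p_x=0.956, q=0.028, term=0.025231
Year 2: k_p_x=0.929232, q=0.02, term=0.017008
Year 3: k_p_x=0.910647, q=0.026, term=0.021037
Year 4: k_p_x=0.886971, q=0.03, term=0.022953
Year 5: k_p_x=0.860361, q=0.032, term=0.023057
A_x = 0.152


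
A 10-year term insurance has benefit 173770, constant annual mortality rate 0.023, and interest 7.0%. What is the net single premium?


NSP = benefit * sum_{k=0}^{n-1} k_p_x * q * v^(k+1)
With constant q=0.023, v=0.934579
Sum = 0.14769
NSP = 173770 * 0.14769
= 25664.1614


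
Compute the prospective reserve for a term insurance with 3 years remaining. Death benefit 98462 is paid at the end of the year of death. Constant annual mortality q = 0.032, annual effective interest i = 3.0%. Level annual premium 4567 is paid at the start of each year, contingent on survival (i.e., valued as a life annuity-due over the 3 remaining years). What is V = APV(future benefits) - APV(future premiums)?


v = 1/(1+i) = 0.970874
APV(future benefits) per unit = sum_{k=0}^{2} k_p_x * q * v^(k+1) = 0.087706
APV(future benefits) = 98462 * 0.087706 = 8635.7202
Life annuity-due factor ä_{x:3} = sum_{k=0}^{2} k_p_x * v^k = 2.823041
APV(future premiums) = 4567 * 2.823041 = 12892.8274
V = 8635.7202 - 12892.8274
= -4257.1072


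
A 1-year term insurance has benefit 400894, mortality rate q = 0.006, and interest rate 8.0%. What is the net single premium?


NSP = benefit * q * v
v = 1/(1+i) = 0.925926
NSP = 400894 * 0.006 * 0.925926
= 2227.1889


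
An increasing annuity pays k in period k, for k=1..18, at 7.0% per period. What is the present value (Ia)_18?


(Ia)_n = sum_{k=1}^{n} k * v^k, v = 1/(1+i)
v = 0.934579
Sum computed term by term:
(Ia)_18 = 77.681


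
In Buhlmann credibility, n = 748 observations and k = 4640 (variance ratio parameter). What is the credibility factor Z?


Z = n / (n + k)
= 748 / (748 + 4640)
= 748 / 5388
= 0.1388


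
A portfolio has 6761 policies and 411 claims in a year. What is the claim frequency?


frequency = claims / policies
= 411 / 6761
= 0.0608


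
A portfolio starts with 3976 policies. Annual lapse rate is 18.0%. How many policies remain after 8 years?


remaining = initial * (1 - lapse)^years
= 3976 * (1 - 0.18)^8
= 3976 * 0.204414
= 812.7504


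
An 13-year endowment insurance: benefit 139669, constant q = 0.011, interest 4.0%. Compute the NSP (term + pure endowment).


Term component = 14455.6995
Pure endowment = 13_p_x * v^13 * benefit = 0.866068 * 0.600574 * 139669 = 72647.1203
NSP = 87102.8198


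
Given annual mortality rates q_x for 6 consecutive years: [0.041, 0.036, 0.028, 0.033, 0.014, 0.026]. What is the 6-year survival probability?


p_k = 1 - q_k for each year
Survival = product of (1 - q_k)
= 0.959 * 0.964 * 0.972 * 0.967 * 0.986 * 0.974
= 0.8345


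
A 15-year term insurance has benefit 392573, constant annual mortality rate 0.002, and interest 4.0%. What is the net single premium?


NSP = benefit * sum_{k=0}^{n-1} k_p_x * q * v^(k+1)
With constant q=0.002, v=0.961538
Sum = 0.02196
NSP = 392573 * 0.02196
= 8620.9448


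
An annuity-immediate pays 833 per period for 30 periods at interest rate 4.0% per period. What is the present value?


PV = PMT * (1 - (1+i)^(-n)) / i
= 833 * (1 - (1+0.04)^(-30)) / 0.04
= 833 * (1 - 0.308319) / 0.04
= 833 * 17.292033
= 14404.2637


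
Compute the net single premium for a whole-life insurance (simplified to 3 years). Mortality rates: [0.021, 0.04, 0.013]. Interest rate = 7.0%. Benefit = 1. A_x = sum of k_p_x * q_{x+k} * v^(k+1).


v = 0.934579
Year 0: k_p_x=1.0, q=0.021, term=0.019626
Year 1: k_p_x=0.979, q=0.04, term=0.034204
Year 2: k_p_x=0.93984, q=0.013, term=0.009973
A_x = 0.0638


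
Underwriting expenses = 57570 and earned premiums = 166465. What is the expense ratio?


Expense ratio = expenses / premiums
= 57570 / 166465
= 0.3458


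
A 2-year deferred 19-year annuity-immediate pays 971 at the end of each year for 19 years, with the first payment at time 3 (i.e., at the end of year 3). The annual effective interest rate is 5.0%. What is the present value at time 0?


PV at time 2 of the 19-year annuity-immediate:
a_n = 971 * (1-(1+0.05)^(-19))/0.05 = 11734.8466
Discount back 2 years to time 0:
PV = 11734.8466 * (1+0.05)^(-2)
= 11734.8466 * 0.907029
= 10643.8518


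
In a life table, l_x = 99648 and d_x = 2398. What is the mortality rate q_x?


q_x = d_x / l_x
= 2398 / 99648
= 0.0241


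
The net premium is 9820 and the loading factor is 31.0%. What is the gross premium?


Gross = net * (1 + loading)
= 9820 * (1 + 0.31)
= 9820 * 1.31
= 12864.2


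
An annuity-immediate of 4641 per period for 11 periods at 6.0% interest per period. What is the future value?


FV = PMT * ((1+i)^n - 1) / i
= 4641 * ((1.06)^11 - 1) / 0.06
= 4641 * (1.898299 - 1) / 0.06
= 69483.3935


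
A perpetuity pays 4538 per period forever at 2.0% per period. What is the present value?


PV = PMT / i
= 4538 / 0.02
= 226900.0


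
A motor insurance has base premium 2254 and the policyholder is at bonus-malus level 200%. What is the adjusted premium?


adjusted = base * BM_level / 100
= 2254 * 200 / 100
= 2254 * 2.0
= 4508.0


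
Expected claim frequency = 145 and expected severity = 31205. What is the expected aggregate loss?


E[S] = E[N] * E[X]
= 145 * 31205
= 4.5247e+06


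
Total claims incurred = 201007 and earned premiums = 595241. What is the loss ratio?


Loss ratio = claims / premiums
= 201007 / 595241
= 0.3377


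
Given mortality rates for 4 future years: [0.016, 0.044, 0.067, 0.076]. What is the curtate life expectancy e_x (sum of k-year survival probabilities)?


e_x = sum_{k=1}^{n} k_p_x
k_p_x values:
  1_p_x = 0.984
  2_p_x = 0.940704
  3_p_x = 0.877677
  4_p_x = 0.810973
e_x = 3.6134


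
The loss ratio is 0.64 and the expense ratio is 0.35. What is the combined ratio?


Combined ratio = loss ratio + expense ratio
= 0.64 + 0.35
= 0.99


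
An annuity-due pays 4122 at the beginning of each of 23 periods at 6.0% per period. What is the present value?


PV_due = PMT * (1-(1+i)^(-n))/i * (1+i)
PV_immediate = 50714.5282
PV_due = 50714.5282 * 1.06
= 53757.3998


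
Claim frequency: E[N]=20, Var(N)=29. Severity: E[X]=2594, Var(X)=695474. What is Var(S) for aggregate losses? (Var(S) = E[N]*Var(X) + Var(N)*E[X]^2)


Var(S) = E[N]*Var(X) + Var(N)*E[X]^2
= 20*695474 + 29*2594^2
= 13909480 + 195136244
= 2.0905e+08


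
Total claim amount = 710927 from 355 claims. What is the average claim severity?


severity = total / number
= 710927 / 355
= 2002.6113


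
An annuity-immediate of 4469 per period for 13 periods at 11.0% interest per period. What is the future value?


FV = PMT * ((1+i)^n - 1) / i
= 4469 * ((1.11)^13 - 1) / 0.11
= 4469 * (3.88328 - 1) / 0.11
= 117139.8095


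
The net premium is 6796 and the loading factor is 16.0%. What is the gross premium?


Gross = net * (1 + loading)
= 6796 * (1 + 0.16)
= 6796 * 1.16
= 7883.36


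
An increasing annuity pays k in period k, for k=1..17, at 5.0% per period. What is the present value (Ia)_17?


(Ia)_n = sum_{k=1}^{n} k * v^k, v = 1/(1+i)
v = 0.952381
Sum computed term by term:
(Ia)_17 = 88.4145


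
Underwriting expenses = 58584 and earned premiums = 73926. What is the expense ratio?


Expense ratio = expenses / premiums
= 58584 / 73926
= 0.7925


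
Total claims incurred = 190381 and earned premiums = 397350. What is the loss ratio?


Loss ratio = claims / premiums
= 190381 / 397350
= 0.4791


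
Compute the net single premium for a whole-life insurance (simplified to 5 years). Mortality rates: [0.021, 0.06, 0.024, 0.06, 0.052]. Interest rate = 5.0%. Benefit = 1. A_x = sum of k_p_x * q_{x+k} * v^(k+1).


v = 0.952381
Year 0: k_p_x=1.0, q=0.021, term=0.02
Year 1: k_p_x=0.979, q=0.06, term=0.053279
Year 2: k_p_x=0.92026, q=0.024, term=0.019079
Year 3: k_p_x=0.898174, q=0.06, term=0.044336
Year 4: k_p_x=0.844283, q=0.052, term=0.034399
A_x = 0.1711


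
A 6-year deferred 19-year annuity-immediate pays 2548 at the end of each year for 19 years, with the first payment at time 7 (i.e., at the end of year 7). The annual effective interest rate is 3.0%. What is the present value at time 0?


PV at time 6 of the 19-year annuity-immediate:
a_n = 2548 * (1-(1+0.03)^(-19))/0.03 = 36497.0401
Discount back 6 years to time 0:
PV = 36497.0401 * (1+0.03)^(-6)
= 36497.0401 * 0.837484
= 30565.6965


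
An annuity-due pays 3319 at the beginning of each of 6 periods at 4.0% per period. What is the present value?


PV_due = PMT * (1-(1+i)^(-n))/i * (1+i)
PV_immediate = 17398.6522
PV_due = 17398.6522 * 1.04
= 18094.5983


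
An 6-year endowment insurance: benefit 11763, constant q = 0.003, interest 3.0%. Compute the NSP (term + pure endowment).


Term component = 189.7884
Pure endowment = 6_p_x * v^6 * benefit = 0.982134 * 0.837484 * 11763 = 9675.328
NSP = 9865.1164


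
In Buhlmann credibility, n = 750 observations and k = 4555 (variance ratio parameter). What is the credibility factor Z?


Z = n / (n + k)
= 750 / (750 + 4555)
= 750 / 5305
= 0.1414


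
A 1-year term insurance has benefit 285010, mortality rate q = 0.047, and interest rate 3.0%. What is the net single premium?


NSP = benefit * q * v
v = 1/(1+i) = 0.970874
NSP = 285010 * 0.047 * 0.970874
= 13005.3107


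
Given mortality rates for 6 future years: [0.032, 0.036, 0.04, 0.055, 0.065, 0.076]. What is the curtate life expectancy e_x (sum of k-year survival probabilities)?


e_x = sum_{k=1}^{n} k_p_x
k_p_x values:
  1_p_x = 0.968
  2_p_x = 0.933152
  3_p_x = 0.895826
  4_p_x = 0.846555
  5_p_x = 0.791529
  6_p_x = 0.731373
e_x = 5.1664


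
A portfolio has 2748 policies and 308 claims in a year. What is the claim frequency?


frequency = claims / policies
= 308 / 2748
= 0.1121


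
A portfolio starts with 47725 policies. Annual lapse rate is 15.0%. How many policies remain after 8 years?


remaining = initial * (1 - lapse)^years
= 47725 * (1 - 0.15)^8
= 47725 * 0.272491
= 13004.6103


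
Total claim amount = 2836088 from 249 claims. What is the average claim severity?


severity = total / number
= 2836088 / 249
= 11389.9116


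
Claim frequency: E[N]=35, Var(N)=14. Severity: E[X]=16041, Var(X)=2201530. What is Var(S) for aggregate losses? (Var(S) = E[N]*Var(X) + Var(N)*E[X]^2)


Var(S) = E[N]*Var(X) + Var(N)*E[X]^2
= 35*2201530 + 14*16041^2
= 77053550 + 3602391534
= 3.6794e+09


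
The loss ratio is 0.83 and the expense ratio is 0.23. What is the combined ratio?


Combined ratio = loss ratio + expense ratio
= 0.83 + 0.23
= 1.06


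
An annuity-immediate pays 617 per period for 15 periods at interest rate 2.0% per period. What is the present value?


PV = PMT * (1 - (1+i)^(-n)) / i
= 617 * (1 - (1+0.02)^(-15)) / 0.02
= 617 * (1 - 0.743015) / 0.02
= 617 * 12.849264
= 7927.9956


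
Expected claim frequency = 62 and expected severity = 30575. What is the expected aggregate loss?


E[S] = E[N] * E[X]
= 62 * 30575
= 1.8956e+06


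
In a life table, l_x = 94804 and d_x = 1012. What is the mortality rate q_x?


q_x = d_x / l_x
= 1012 / 94804
= 0.0107


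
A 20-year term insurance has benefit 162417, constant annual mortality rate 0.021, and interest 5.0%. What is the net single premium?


NSP = benefit * sum_{k=0}^{n-1} k_p_x * q * v^(k+1)
With constant q=0.021, v=0.952381
Sum = 0.222858
NSP = 162417 * 0.222858
= 36195.8704


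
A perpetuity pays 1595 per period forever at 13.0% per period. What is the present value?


PV = PMT / i
= 1595 / 0.13
= 12269.2308


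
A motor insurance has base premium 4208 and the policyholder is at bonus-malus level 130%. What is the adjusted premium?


adjusted = base * BM_level / 100
= 4208 * 130 / 100
= 4208 * 1.3
= 5470.4


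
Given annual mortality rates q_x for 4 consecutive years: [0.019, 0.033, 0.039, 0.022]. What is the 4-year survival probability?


p_k = 1 - q_k for each year
Survival = product of (1 - q_k)
= 0.981 * 0.967 * 0.961 * 0.978
= 0.8916


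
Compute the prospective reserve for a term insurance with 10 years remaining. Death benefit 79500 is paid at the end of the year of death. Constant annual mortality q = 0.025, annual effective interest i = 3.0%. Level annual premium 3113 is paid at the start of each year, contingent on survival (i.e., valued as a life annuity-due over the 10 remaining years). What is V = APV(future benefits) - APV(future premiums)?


v = 1/(1+i) = 0.970874
APV(future benefits) per unit = sum_{k=0}^{9} k_p_x * q * v^(k+1) = 0.191972
APV(future benefits) = 79500 * 0.191972 = 15261.7542
Life annuity-due factor ä_{x:10} = sum_{k=0}^{9} k_p_x * v^k = 7.909236
APV(future premiums) = 3113 * 7.909236 = 24621.4522
V = 15261.7542 - 24621.4522
= -9359.6979


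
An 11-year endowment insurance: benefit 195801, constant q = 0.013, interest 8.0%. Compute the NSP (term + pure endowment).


Term component = 17205.1424
Pure endowment = 11_p_x * v^11 * benefit = 0.865942 * 0.428883 * 195801 = 72718.0584
NSP = 89923.2008


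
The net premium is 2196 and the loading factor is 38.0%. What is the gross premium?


Gross = net * (1 + loading)
= 2196 * (1 + 0.38)
= 2196 * 1.38
= 3030.48


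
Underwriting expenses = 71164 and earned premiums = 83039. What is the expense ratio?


Expense ratio = expenses / premiums
= 71164 / 83039
= 0.857


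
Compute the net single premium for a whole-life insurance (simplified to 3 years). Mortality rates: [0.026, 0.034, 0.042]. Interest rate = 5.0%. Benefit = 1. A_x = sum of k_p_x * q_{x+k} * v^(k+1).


v = 0.952381
Year 0: k_p_x=1.0, q=0.026, term=0.024762
Year 1: k_p_x=0.974, q=0.034, term=0.030037
Year 2: k_p_x=0.940884, q=0.042, term=0.034136
A_x = 0.0889


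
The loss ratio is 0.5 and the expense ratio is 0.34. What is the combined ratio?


Combined ratio = loss ratio + expense ratio
= 0.5 + 0.34
= 0.84


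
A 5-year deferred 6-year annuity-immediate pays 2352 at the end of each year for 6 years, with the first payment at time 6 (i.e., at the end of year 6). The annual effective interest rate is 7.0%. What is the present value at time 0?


PV at time 5 of the 6-year annuity-immediate:
a_n = 2352 * (1-(1+0.07)^(-6))/0.07 = 11210.9013
Discount back 5 years to time 0:
PV = 11210.9013 * (1+0.07)^(-5)
= 11210.9013 * 0.712986
= 7993.2177


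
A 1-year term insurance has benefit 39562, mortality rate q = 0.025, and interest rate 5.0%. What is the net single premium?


NSP = benefit * q * v
v = 1/(1+i) = 0.952381
NSP = 39562 * 0.025 * 0.952381
= 941.9524


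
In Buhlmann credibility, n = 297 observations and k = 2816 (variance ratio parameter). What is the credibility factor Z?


Z = n / (n + k)
= 297 / (297 + 2816)
= 297 / 3113
= 0.0954


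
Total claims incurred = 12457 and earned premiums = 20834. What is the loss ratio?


Loss ratio = claims / premiums
= 12457 / 20834
= 0.5979


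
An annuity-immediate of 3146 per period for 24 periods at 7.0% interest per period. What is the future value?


FV = PMT * ((1+i)^n - 1) / i
= 3146 * ((1.07)^24 - 1) / 0.07
= 3146 * (5.072367 - 1) / 0.07
= 183023.8062


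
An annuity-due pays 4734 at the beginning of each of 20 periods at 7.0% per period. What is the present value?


PV_due = PMT * (1-(1+i)^(-n))/i * (1+i)
PV_immediate = 50152.0634
PV_due = 50152.0634 * 1.07
= 53662.7079


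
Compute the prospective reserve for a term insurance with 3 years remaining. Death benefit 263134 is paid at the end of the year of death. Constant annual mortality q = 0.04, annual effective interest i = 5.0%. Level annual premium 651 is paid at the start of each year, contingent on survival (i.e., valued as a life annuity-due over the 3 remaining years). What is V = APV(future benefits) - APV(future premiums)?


v = 1/(1+i) = 0.952381
APV(future benefits) per unit = sum_{k=0}^{2} k_p_x * q * v^(k+1) = 0.10477
APV(future benefits) = 263134 * 0.10477 = 27568.4648
Life annuity-due factor ä_{x:3} = sum_{k=0}^{2} k_p_x * v^k = 2.750204
APV(future premiums) = 651 * 2.750204 = 1790.3829
V = 27568.4648 - 1790.3829
= 25778.0819


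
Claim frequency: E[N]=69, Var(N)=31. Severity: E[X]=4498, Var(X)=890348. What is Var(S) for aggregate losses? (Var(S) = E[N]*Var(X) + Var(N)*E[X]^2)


Var(S) = E[N]*Var(X) + Var(N)*E[X]^2
= 69*890348 + 31*4498^2
= 61434012 + 627192124
= 6.8863e+08


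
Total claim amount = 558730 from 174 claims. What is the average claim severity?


severity = total / number
= 558730 / 174
= 3211.092


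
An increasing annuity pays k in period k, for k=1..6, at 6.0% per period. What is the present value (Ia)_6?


(Ia)_n = sum_{k=1}^{n} k * v^k, v = 1/(1+i)
v = 0.943396
Sum computed term by term:
(Ia)_6 = 16.3767


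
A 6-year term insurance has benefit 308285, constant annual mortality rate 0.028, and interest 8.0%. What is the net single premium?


NSP = benefit * sum_{k=0}^{n-1} k_p_x * q * v^(k+1)
With constant q=0.028, v=0.925926
Sum = 0.121478
NSP = 308285 * 0.121478
= 37449.9252


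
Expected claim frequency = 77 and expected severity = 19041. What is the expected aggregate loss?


E[S] = E[N] * E[X]
= 77 * 19041
= 1.4662e+06


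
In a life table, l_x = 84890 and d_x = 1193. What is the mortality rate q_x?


q_x = d_x / l_x
= 1193 / 84890
= 0.0141


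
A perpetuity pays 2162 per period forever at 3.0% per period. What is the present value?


PV = PMT / i
= 2162 / 0.03
= 72066.6667


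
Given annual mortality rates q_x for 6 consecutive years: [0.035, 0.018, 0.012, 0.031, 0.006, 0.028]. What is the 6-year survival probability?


p_k = 1 - q_k for each year
Survival = product of (1 - q_k)
= 0.965 * 0.982 * 0.988 * 0.969 * 0.994 * 0.972
= 0.8765


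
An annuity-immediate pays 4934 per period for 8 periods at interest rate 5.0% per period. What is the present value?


PV = PMT * (1 - (1+i)^(-n)) / i
= 4934 * (1 - (1+0.05)^(-8)) / 0.05
= 4934 * (1 - 0.676839) / 0.05
= 4934 * 6.463213
= 31889.4918


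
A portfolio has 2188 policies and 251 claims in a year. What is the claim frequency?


frequency = claims / policies
= 251 / 2188
= 0.1147


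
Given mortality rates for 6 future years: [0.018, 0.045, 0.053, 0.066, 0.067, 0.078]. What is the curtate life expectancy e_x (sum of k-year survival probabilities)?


e_x = sum_{k=1}^{n} k_p_x
k_p_x values:
  1_p_x = 0.982
  2_p_x = 0.93781
  3_p_x = 0.888106
  4_p_x = 0.829491
  5_p_x = 0.773915
  6_p_x = 0.71355
e_x = 5.1249


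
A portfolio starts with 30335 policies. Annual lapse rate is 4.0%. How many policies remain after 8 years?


remaining = initial * (1 - lapse)^years
= 30335 * (1 - 0.04)^8
= 30335 * 0.72139
= 21883.3529


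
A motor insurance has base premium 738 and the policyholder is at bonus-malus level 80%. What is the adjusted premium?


adjusted = base * BM_level / 100
= 738 * 80 / 100
= 738 * 0.8
= 590.4


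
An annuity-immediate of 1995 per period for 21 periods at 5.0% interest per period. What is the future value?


FV = PMT * ((1+i)^n - 1) / i
= 1995 * ((1.05)^21 - 1) / 0.05
= 1995 * (2.785963 - 1) / 0.05
= 71259.9074


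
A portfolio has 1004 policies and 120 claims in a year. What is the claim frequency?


frequency = claims / policies
= 120 / 1004
= 0.1195


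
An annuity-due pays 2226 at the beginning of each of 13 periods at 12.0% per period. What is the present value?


PV_due = PMT * (1-(1+i)^(-n))/i * (1+i)
PV_immediate = 14298.8188
PV_due = 14298.8188 * 1.12
= 16014.677


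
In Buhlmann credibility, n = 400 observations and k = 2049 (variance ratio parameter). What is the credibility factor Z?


Z = n / (n + k)
= 400 / (400 + 2049)
= 400 / 2449
= 0.1633


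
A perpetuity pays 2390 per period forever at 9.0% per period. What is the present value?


PV = PMT / i
= 2390 / 0.09
= 26555.5556


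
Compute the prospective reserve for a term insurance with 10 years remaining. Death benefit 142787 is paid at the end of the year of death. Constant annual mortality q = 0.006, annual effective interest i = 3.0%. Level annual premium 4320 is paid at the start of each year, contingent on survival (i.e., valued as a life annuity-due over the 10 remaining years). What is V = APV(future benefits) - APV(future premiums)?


v = 1/(1+i) = 0.970874
APV(future benefits) per unit = sum_{k=0}^{9} k_p_x * q * v^(k+1) = 0.049894
APV(future benefits) = 142787 * 0.049894 = 7124.2473
Life annuity-due factor ä_{x:10} = sum_{k=0}^{9} k_p_x * v^k = 8.565176
APV(future premiums) = 4320 * 8.565176 = 37001.5602
V = 7124.2473 - 37001.5602
= -29877.3129


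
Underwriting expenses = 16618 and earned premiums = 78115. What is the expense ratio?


Expense ratio = expenses / premiums
= 16618 / 78115
= 0.2127


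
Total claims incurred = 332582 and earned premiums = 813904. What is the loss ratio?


Loss ratio = claims / premiums
= 332582 / 813904
= 0.4086


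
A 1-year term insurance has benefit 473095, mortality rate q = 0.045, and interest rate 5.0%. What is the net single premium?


NSP = benefit * q * v
v = 1/(1+i) = 0.952381
NSP = 473095 * 0.045 * 0.952381
= 20275.5


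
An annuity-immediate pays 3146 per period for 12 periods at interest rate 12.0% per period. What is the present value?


PV = PMT * (1 - (1+i)^(-n)) / i
= 3146 * (1 - (1+0.12)^(-12)) / 0.12
= 3146 * (1 - 0.256675) / 0.12
= 3146 * 6.194374
= 19487.5013


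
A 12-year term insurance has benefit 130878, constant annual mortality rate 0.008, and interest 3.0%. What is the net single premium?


NSP = benefit * sum_{k=0}^{n-1} k_p_x * q * v^(k+1)
With constant q=0.008, v=0.970874
Sum = 0.076435
NSP = 130878 * 0.076435
= 10003.696


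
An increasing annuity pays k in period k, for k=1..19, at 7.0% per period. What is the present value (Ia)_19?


(Ia)_n = sum_{k=1}^{n} k * v^k, v = 1/(1+i)
v = 0.934579
Sum computed term by term:
(Ia)_19 = 82.9347


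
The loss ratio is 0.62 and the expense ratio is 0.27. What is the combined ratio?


Combined ratio = loss ratio + expense ratio
= 0.62 + 0.27
= 0.89


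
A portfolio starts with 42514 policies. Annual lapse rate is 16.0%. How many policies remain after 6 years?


remaining = initial * (1 - lapse)^years
= 42514 * (1 - 0.16)^6
= 42514 * 0.351298
= 14935.0845


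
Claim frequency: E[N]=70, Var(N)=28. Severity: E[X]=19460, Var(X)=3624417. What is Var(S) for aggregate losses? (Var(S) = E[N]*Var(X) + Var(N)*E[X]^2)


Var(S) = E[N]*Var(X) + Var(N)*E[X]^2
= 70*3624417 + 28*19460^2
= 253709190 + 10603364800
= 1.0857e+10


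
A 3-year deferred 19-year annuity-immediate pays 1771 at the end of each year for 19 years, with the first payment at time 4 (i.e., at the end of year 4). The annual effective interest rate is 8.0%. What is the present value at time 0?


PV at time 3 of the 19-year annuity-immediate:
a_n = 1771 * (1-(1+0.08)^(-19))/0.08 = 17007.9742
Discount back 3 years to time 0:
PV = 17007.9742 * (1+0.08)^(-3)
= 17007.9742 * 0.793832
= 13501.4783


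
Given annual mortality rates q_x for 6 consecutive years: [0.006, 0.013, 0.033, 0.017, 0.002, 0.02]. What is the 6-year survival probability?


p_k = 1 - q_k for each year
Survival = product of (1 - q_k)
= 0.994 * 0.987 * 0.967 * 0.983 * 0.998 * 0.98
= 0.9121


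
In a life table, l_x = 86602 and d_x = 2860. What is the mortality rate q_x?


q_x = d_x / l_x
= 2860 / 86602
= 0.033


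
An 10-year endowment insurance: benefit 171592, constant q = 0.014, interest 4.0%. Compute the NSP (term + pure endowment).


Term component = 18385.2185
Pure endowment = 10_p_x * v^10 * benefit = 0.868499 * 0.675564 * 171592 = 100677.5858
NSP = 119062.8043
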